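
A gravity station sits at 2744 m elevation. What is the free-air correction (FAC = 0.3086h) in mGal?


FAC = 0.3086 * h
= 0.3086 * 2744
= 846.7984 mGal

846.7984


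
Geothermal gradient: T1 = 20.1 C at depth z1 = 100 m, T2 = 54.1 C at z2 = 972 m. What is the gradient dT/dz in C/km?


dT = 54.1 - 20.1 = 34.0 C
dz = 972 - 100 = 872 m
gradient = dT/dz * 1000 = 34.0/872 * 1000 = 38.9908 C/km

38.9908


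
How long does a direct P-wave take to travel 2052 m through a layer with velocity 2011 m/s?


t = x / V
= 2052 / 2011
= 1.0204 s

1.0204


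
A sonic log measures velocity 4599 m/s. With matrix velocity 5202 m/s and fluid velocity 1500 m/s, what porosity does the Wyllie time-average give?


1/V - 1/Vm = 1/4599 - 1/5202 = 2.52e-05
1/Vf - 1/Vm = 1/1500 - 1/5202 = 0.00047443
phi = 2.52e-05 / 0.00047443 = 0.0531

0.0531


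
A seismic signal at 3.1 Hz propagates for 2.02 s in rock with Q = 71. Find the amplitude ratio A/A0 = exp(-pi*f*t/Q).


pi*f*t/Q = pi*3.1*2.02/71 = 0.27708
A/A0 = exp(-0.27708) = 0.757994

0.757994


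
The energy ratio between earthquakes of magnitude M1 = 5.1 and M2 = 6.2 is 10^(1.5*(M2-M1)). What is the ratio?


M2 - M1 = 6.2 - 5.1 = 1.1
1.5 * 1.1 = 1.65
ratio = 10^1.65 = 44.67

44.67


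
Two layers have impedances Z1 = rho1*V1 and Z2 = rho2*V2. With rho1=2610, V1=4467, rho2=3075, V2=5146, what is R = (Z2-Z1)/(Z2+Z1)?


Z1 = 2610 * 4467 = 11658870
Z2 = 3075 * 5146 = 15823950
R = (15823950 - 11658870) / (15823950 + 11658870) = 4165080 / 27482820 = 0.1516

0.1516


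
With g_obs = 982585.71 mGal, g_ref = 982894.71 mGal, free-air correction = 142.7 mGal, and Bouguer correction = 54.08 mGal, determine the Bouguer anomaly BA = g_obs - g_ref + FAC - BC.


BA = g_obs - g_ref + FAC - BC
= 982585.71 - 982894.71 + 142.7 - 54.08
= -220.38 mGal

-220.38


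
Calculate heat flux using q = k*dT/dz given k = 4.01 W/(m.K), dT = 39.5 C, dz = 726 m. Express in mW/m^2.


q = k * dT / dz * 1000
= 4.01 * 39.5 / 726 * 1000
= 0.218175 * 1000
= 218.1749 mW/m^2

218.1749


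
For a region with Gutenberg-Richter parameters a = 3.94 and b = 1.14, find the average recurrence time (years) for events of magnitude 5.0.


log10(N) = 3.94 - 1.14*5.0 = -1.76
N = 10^-1.76 = 0.017378
T = 1/N = 1/0.017378 = 57.544 years

57.544


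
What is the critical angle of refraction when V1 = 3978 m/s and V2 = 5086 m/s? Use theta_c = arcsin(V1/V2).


V1/V2 = 3978/5086 = 0.782147
theta_c = arcsin(0.782147) = 51.4576 degrees

51.4576


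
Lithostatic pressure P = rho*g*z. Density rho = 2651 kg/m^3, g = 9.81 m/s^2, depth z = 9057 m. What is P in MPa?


P = rho * g * z / 1e6
= 2651 * 9.81 * 9057 / 1e6
= 235539149.67 / 1e6
= 235.5391 MPa

235.5391


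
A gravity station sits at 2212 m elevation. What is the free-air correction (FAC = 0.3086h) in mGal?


FAC = 0.3086 * h
= 0.3086 * 2212
= 682.6232 mGal

682.6232


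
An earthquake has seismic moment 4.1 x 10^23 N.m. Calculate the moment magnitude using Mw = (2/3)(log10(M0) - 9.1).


log10(M0) = log10(4.1 x 10^23) = 23.6128
Mw = 2/3 * (23.6128 - 9.1)
= 2/3 * 14.5128
= 9.68

9.68


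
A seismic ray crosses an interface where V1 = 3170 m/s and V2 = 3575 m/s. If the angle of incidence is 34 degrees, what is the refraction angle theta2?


sin(theta1) = sin(34 deg) = 0.559193
sin(theta2) = V2/V1 * sin(theta1) = 3575/3170 * 0.559193 = 0.630636
theta2 = arcsin(0.630636) = 39.097 degrees

39.097


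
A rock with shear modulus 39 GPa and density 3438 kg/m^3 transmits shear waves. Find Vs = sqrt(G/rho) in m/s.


Convert G to Pa: G = 39e9 Pa
Compute G/rho = 39e9 / 3438 = 11343804.5375
Vs = sqrt(11343804.5375) = 3368.06 m/s

3368.06


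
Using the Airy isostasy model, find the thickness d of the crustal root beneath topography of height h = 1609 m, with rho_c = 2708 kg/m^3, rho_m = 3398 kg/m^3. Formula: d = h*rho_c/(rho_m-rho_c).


rho_m - rho_c = 3398 - 2708 = 690
d = 1609 * 2708 / 690
= 4357172 / 690
= 6314.74 m

6314.74


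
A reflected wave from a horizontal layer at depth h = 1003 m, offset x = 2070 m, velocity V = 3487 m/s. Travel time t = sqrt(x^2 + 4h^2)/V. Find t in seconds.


x^2 + 4h^2 = 2070^2 + 4*1003^2 = 4284900 + 4024036 = 8308936
sqrt(8308936) = 2882.5225
t = 2882.5225 / 3487 = 0.8266 s

0.8266


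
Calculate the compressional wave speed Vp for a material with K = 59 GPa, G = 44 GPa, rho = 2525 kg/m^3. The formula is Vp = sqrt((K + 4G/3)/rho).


First compute the effective modulus:
K + 4G/3 = 59e9 + 4*44e9/3 = 117666666666.67 Pa
Then divide by density:
117666666666.67 / 2525 = 46600660.066 Pa/(kg/m^3)
Take the square root:
Vp = sqrt(46600660.066) = 6826.47 m/s

6826.47


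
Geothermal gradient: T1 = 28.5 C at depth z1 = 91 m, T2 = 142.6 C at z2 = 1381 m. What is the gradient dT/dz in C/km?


dT = 142.6 - 28.5 = 114.1 C
dz = 1381 - 91 = 1290 m
gradient = dT/dz * 1000 = 114.1/1290 * 1000 = 88.4496 C/km

88.4496


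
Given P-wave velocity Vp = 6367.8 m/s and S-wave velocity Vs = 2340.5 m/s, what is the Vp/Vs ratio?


Vp/Vs = 6367.8 / 2340.5
= 2.7207

2.7207


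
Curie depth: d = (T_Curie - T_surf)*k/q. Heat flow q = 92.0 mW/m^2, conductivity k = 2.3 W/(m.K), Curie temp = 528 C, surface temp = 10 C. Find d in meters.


T_Curie - T_surf = 528 - 10 = 518 C
Convert q to W/m^2: 92.0 mW/m^2 = 0.092 W/m^2
d = 518 * 2.3 / 0.092 = 12950.0 m

12950.0


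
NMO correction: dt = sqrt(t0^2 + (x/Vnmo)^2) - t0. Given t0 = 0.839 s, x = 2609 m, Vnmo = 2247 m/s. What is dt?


x/Vnmo = 2609/2247 = 1.161104
(x/Vnmo)^2 = 1.348162
t0^2 = 0.703921
sqrt(0.703921 + 1.348162) = 1.432509
dt = 1.432509 - 0.839 = 0.593509

0.593509


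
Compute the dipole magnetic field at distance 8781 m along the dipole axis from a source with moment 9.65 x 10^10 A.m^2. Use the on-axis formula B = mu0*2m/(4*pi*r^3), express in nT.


m = 9.65 x 10^10 = 96500000000 A.m^2
2m = 193000000000 A.m^2
r^3 = 8781^3 = 677067443541
B = (4pi*10^-7) * 193000000000 / (4*pi * 677067443541) * 1e9
= 242530.952857 / 8508280426452.91 * 1e9
= 28.5053 nT

28.5053


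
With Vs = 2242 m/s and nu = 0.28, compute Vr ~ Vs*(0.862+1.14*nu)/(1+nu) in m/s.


Numerator factor = 0.862 + 1.14*0.28 = 1.1812
Denominator = 1 + 0.28 = 1.28
Vr = 2242 * 1.1812 / 1.28 = 2068.95 m/s

2068.95


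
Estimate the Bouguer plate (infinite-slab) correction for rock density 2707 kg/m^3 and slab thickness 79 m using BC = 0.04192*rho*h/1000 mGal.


BC = 0.04192 * rho * h / 1000
= 0.04192 * 2707 * 79 / 1000
= 8.9647 mGal

8.9647


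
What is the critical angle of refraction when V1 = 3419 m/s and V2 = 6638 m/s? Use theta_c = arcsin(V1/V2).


V1/V2 = 3419/6638 = 0.515065
theta_c = arcsin(0.515065) = 31.0018 degrees

31.0018


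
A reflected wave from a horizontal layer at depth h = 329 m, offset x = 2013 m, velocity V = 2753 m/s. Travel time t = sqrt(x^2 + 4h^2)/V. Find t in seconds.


x^2 + 4h^2 = 2013^2 + 4*329^2 = 4052169 + 432964 = 4485133
sqrt(4485133) = 2117.8133
t = 2117.8133 / 2753 = 0.7693 s

0.7693


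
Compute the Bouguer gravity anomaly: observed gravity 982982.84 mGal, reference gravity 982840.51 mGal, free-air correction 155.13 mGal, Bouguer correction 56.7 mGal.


BA = g_obs - g_ref + FAC - BC
= 982982.84 - 982840.51 + 155.13 - 56.7
= 240.76 mGal

240.76


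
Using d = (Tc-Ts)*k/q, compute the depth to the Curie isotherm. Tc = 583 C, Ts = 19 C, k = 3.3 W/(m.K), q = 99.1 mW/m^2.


T_Curie - T_surf = 583 - 19 = 564 C
Convert q to W/m^2: 99.1 mW/m^2 = 0.0991 W/m^2
d = 564 * 3.3 / 0.0991 = 18781.03 m

18781.03


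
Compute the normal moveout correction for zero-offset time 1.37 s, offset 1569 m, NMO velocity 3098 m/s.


x/Vnmo = 1569/3098 = 0.506456
(x/Vnmo)^2 = 0.256497
t0^2 = 1.8769
sqrt(1.8769 + 0.256497) = 1.460615
dt = 1.460615 - 1.37 = 0.090615

0.090615


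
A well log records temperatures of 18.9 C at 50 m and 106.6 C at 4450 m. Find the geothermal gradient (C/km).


dT = 106.6 - 18.9 = 87.7 C
dz = 4450 - 50 = 4400 m
gradient = dT/dz * 1000 = 87.7/4400 * 1000 = 19.9318 C/km

19.9318


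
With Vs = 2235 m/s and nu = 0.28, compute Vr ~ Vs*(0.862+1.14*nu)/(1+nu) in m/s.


Numerator factor = 0.862 + 1.14*0.28 = 1.1812
Denominator = 1 + 0.28 = 1.28
Vr = 2235 * 1.1812 / 1.28 = 2062.49 m/s

2062.49


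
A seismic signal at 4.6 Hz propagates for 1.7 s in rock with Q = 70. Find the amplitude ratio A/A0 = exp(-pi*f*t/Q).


pi*f*t/Q = pi*4.6*1.7/70 = 0.350961
A/A0 = exp(-0.350961) = 0.704011

0.704011


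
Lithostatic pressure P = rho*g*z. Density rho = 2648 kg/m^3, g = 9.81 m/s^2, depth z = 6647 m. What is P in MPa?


P = rho * g * z / 1e6
= 2648 * 9.81 * 6647 / 1e6
= 172668321.36 / 1e6
= 172.6683 MPa

172.6683


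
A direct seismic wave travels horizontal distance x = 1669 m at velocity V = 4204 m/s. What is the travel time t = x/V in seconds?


t = x / V
= 1669 / 4204
= 0.397 s

0.397


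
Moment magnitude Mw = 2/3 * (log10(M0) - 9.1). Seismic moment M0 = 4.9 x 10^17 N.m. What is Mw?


log10(M0) = log10(4.9 x 10^17) = 17.6902
Mw = 2/3 * (17.6902 - 9.1)
= 2/3 * 8.5902
= 5.73

5.73


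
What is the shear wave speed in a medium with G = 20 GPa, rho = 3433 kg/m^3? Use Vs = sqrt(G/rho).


Convert G to Pa: G = 20e9 Pa
Compute G/rho = 20e9 / 3433 = 5825808.3309
Vs = sqrt(5825808.3309) = 2413.67 m/s

2413.67


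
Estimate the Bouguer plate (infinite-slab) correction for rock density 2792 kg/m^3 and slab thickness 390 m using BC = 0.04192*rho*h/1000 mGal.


BC = 0.04192 * rho * h / 1000
= 0.04192 * 2792 * 390 / 1000
= 45.6458 mGal

45.6458


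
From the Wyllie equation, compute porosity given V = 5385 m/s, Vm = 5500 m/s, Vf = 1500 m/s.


1/V - 1/Vm = 1/5385 - 1/5500 = 3.88e-06
1/Vf - 1/Vm = 1/1500 - 1/5500 = 0.00048485
phi = 3.88e-06 / 0.00048485 = 0.008

0.008


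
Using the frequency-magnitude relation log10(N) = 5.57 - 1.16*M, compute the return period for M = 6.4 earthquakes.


log10(N) = 5.57 - 1.16*6.4 = -1.854
N = 10^-1.854 = 0.013996
T = 1/N = 1/0.013996 = 71.4496 years

71.4496


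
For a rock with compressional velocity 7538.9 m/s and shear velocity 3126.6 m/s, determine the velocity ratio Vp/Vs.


Vp/Vs = 7538.9 / 3126.6
= 2.4112

2.4112


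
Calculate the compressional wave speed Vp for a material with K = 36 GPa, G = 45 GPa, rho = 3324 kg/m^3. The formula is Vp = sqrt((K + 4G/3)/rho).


First compute the effective modulus:
K + 4G/3 = 36e9 + 4*45e9/3 = 96000000000.0 Pa
Then divide by density:
96000000000.0 / 3324 = 28880866.426 Pa/(kg/m^3)
Take the square root:
Vp = sqrt(28880866.426) = 5374.09 m/s

5374.09


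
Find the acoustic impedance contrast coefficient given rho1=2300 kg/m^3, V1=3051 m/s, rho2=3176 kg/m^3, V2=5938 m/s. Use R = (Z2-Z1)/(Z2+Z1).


Z1 = 2300 * 3051 = 7017300
Z2 = 3176 * 5938 = 18859088
R = (18859088 - 7017300) / (18859088 + 7017300) = 11841788 / 25876388 = 0.4576

0.4576


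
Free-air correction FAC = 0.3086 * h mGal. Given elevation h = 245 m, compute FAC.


FAC = 0.3086 * h
= 0.3086 * 245
= 75.607 mGal

75.607


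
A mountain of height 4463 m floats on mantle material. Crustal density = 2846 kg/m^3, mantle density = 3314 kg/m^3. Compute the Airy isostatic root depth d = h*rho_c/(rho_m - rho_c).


rho_m - rho_c = 3314 - 2846 = 468
d = 4463 * 2846 / 468
= 12701698 / 468
= 27140.38 m

27140.38


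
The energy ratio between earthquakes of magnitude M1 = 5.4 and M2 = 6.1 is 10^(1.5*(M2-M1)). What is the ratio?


M2 - M1 = 6.1 - 5.4 = 0.7
1.5 * 0.7 = 1.05
ratio = 10^1.05 = 11.22

11.22


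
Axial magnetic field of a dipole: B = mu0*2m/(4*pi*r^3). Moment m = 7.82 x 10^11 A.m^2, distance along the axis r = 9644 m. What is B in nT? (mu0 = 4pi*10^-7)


m = 7.82 x 10^11 = 782000000000 A.m^2
2m = 1564000000000 A.m^2
r^3 = 9644^3 = 896956961984
B = (4pi*10^-7) * 1564000000000 / (4*pi * 896956961984) * 1e9
= 1965380.364086 / 11271493609420.62 * 1e9
= 174.3673 nT

174.3673


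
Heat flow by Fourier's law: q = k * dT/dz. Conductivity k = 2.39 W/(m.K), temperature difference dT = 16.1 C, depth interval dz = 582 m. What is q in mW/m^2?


q = k * dT / dz * 1000
= 2.39 * 16.1 / 582 * 1000
= 0.066115 * 1000
= 66.1151 mW/m^2

66.1151


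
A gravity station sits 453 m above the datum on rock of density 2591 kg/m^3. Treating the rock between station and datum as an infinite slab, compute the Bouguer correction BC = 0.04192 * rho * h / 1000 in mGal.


BC = 0.04192 * rho * h / 1000
= 0.04192 * 2591 * 453 / 1000
= 49.2025 mGal

49.2025


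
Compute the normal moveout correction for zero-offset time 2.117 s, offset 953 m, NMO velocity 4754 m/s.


x/Vnmo = 953/4754 = 0.200463
(x/Vnmo)^2 = 0.040185
t0^2 = 4.481689
sqrt(4.481689 + 0.040185) = 2.12647
dt = 2.12647 - 2.117 = 0.00947

0.00947


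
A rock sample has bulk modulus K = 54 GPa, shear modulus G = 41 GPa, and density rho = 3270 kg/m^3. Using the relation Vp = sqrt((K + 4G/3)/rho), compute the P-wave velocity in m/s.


First compute the effective modulus:
K + 4G/3 = 54e9 + 4*41e9/3 = 108666666666.67 Pa
Then divide by density:
108666666666.67 / 3270 = 33231396.5341 Pa/(kg/m^3)
Take the square root:
Vp = sqrt(33231396.5341) = 5764.67 m/s

5764.67


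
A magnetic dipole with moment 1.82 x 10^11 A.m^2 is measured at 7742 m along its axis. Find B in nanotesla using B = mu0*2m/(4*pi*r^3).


m = 1.82 x 10^11 = 182000000000 A.m^2
2m = 364000000000 A.m^2
r^3 = 7742^3 = 464044362488
B = (4pi*10^-7) * 364000000000 / (4*pi * 464044362488) * 1e9
= 457415.890363 / 5831353440528.24 * 1e9
= 78.4408 nT

78.4408


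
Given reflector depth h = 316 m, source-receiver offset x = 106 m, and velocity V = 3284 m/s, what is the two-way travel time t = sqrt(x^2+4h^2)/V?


x^2 + 4h^2 = 106^2 + 4*316^2 = 11236 + 399424 = 410660
sqrt(410660) = 640.8276
t = 640.8276 / 3284 = 0.1951 s

0.1951


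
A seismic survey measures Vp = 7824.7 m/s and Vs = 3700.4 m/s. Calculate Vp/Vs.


Vp/Vs = 7824.7 / 3700.4
= 2.1146

2.1146


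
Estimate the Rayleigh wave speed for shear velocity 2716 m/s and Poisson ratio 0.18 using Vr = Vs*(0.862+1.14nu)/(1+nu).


Numerator factor = 0.862 + 1.14*0.18 = 1.0672
Denominator = 1 + 0.18 = 1.18
Vr = 2716 * 1.0672 / 1.18 = 2456.37 m/s

2456.37


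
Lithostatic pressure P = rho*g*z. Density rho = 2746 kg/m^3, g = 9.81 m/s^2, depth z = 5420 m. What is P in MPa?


P = rho * g * z / 1e6
= 2746 * 9.81 * 5420 / 1e6
= 146005369.2 / 1e6
= 146.0054 MPa

146.0054


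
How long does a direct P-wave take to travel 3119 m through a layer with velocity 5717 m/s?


t = x / V
= 3119 / 5717
= 0.5456 s

0.5456


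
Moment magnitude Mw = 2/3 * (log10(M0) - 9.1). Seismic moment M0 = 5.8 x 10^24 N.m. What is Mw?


log10(M0) = log10(5.8 x 10^24) = 24.7634
Mw = 2/3 * (24.7634 - 9.1)
= 2/3 * 15.6634
= 10.44

10.44


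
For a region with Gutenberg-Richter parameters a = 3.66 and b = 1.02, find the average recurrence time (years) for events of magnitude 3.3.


log10(N) = 3.66 - 1.02*3.3 = 0.294
N = 10^0.294 = 1.967886
T = 1/N = 1/1.967886 = 0.5082 years

0.5082


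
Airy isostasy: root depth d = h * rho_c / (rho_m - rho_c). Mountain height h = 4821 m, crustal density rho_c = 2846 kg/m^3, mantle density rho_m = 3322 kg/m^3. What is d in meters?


rho_m - rho_c = 3322 - 2846 = 476
d = 4821 * 2846 / 476
= 13720566 / 476
= 28824.72 m

28824.72


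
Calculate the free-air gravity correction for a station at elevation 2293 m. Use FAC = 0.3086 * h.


FAC = 0.3086 * h
= 0.3086 * 2293
= 707.6198 mGal

707.6198


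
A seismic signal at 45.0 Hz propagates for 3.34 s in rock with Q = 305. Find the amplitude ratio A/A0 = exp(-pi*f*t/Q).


pi*f*t/Q = pi*45.0*3.34/305 = 1.548136
A/A0 = exp(-1.548136) = 0.212644

0.212644


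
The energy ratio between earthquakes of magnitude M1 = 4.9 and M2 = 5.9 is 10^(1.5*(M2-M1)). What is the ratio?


M2 - M1 = 5.9 - 4.9 = 1.0
1.5 * 1.0 = 1.5
ratio = 10^1.5 = 31.62

31.62


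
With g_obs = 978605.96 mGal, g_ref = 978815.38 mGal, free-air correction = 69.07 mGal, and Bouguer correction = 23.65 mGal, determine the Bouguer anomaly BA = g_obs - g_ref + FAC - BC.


BA = g_obs - g_ref + FAC - BC
= 978605.96 - 978815.38 + 69.07 - 23.65
= -164.0 mGal

-164.0


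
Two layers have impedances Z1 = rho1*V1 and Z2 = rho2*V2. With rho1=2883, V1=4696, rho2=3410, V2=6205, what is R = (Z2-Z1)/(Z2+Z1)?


Z1 = 2883 * 4696 = 13538568
Z2 = 3410 * 6205 = 21159050
R = (21159050 - 13538568) / (21159050 + 13538568) = 7620482 / 34697618 = 0.2196

0.2196


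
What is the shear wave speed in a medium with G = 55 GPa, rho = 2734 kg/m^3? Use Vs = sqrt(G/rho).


Convert G to Pa: G = 55e9 Pa
Compute G/rho = 55e9 / 2734 = 20117044.6233
Vs = sqrt(20117044.6233) = 4485.2 m/s

4485.2


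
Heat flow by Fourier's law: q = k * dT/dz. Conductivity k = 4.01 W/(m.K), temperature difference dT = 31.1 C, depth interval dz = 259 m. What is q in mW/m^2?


q = k * dT / dz * 1000
= 4.01 * 31.1 / 259 * 1000
= 0.48151 * 1000
= 481.5097 mW/m^2

481.5097


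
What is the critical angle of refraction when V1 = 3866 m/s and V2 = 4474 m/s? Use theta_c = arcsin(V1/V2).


V1/V2 = 3866/4474 = 0.864104
theta_c = arcsin(0.864104) = 59.7805 degrees

59.7805


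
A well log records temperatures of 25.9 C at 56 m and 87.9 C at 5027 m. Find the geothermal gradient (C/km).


dT = 87.9 - 25.9 = 62.0 C
dz = 5027 - 56 = 4971 m
gradient = dT/dz * 1000 = 62.0/4971 * 1000 = 12.4723 C/km

12.4723


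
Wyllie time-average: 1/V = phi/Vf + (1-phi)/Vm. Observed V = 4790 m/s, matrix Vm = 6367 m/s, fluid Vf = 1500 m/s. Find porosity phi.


1/V - 1/Vm = 1/4790 - 1/6367 = 5.171e-05
1/Vf - 1/Vm = 1/1500 - 1/6367 = 0.00050961
phi = 5.171e-05 / 0.00050961 = 0.1015

0.1015


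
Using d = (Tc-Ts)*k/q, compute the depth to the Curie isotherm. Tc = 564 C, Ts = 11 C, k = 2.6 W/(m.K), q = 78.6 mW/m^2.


T_Curie - T_surf = 564 - 11 = 553 C
Convert q to W/m^2: 78.6 mW/m^2 = 0.0786 W/m^2
d = 553 * 2.6 / 0.0786 = 18292.62 m

18292.62


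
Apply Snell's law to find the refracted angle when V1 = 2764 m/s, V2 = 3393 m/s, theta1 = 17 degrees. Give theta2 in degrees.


sin(theta1) = sin(17 deg) = 0.292372
sin(theta2) = V2/V1 * sin(theta1) = 3393/2764 * 0.292372 = 0.358906
theta2 = arcsin(0.358906) = 21.033 degrees

21.033


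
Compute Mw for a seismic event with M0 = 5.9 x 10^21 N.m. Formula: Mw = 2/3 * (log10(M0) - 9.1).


log10(M0) = log10(5.9 x 10^21) = 21.7709
Mw = 2/3 * (21.7709 - 9.1)
= 2/3 * 12.6709
= 8.45

8.45


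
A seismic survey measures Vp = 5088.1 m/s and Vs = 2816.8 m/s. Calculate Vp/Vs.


Vp/Vs = 5088.1 / 2816.8
= 1.8063

1.8063


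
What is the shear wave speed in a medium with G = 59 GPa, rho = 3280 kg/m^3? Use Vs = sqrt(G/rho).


Convert G to Pa: G = 59e9 Pa
Compute G/rho = 59e9 / 3280 = 17987804.878
Vs = sqrt(17987804.878) = 4241.2 m/s

4241.2


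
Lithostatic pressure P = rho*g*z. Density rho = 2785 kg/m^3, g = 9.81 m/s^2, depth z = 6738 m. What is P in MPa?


P = rho * g * z / 1e6
= 2785 * 9.81 * 6738 / 1e6
= 184087887.3 / 1e6
= 184.0879 MPa

184.0879


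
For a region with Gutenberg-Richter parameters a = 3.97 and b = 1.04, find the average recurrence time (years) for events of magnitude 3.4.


log10(N) = 3.97 - 1.04*3.4 = 0.434
N = 10^0.434 = 2.716439
T = 1/N = 1/2.716439 = 0.3681 years

0.3681


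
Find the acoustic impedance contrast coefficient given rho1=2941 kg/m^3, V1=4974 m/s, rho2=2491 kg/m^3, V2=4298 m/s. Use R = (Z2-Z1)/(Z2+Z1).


Z1 = 2941 * 4974 = 14628534
Z2 = 2491 * 4298 = 10706318
R = (10706318 - 14628534) / (10706318 + 14628534) = -3922216 / 25334852 = -0.1548

-0.1548


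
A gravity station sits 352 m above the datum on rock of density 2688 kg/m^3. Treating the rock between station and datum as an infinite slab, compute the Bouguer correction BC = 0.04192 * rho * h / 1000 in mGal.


BC = 0.04192 * rho * h / 1000
= 0.04192 * 2688 * 352 / 1000
= 39.6637 mGal

39.6637


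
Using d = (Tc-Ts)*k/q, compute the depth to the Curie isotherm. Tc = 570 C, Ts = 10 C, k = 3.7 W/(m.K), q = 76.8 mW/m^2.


T_Curie - T_surf = 570 - 10 = 560 C
Convert q to W/m^2: 76.8 mW/m^2 = 0.0768 W/m^2
d = 560 * 3.7 / 0.0768 = 26979.17 m

26979.17


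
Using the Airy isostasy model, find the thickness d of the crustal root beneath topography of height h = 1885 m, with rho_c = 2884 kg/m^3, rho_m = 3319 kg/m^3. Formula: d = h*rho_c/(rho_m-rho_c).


rho_m - rho_c = 3319 - 2884 = 435
d = 1885 * 2884 / 435
= 5436340 / 435
= 12497.33 m

12497.33


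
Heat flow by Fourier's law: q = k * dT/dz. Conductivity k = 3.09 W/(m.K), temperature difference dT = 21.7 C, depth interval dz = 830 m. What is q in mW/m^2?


q = k * dT / dz * 1000
= 3.09 * 21.7 / 830 * 1000
= 0.080787 * 1000
= 80.7867 mW/m^2

80.7867


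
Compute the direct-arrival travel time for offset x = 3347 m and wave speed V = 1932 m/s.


t = x / V
= 3347 / 1932
= 1.7324 s

1.7324


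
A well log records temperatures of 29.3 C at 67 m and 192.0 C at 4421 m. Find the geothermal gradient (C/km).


dT = 192.0 - 29.3 = 162.7 C
dz = 4421 - 67 = 4354 m
gradient = dT/dz * 1000 = 162.7/4354 * 1000 = 37.3679 C/km

37.3679


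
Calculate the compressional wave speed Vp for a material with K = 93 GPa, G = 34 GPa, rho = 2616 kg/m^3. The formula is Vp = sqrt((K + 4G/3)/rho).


First compute the effective modulus:
K + 4G/3 = 93e9 + 4*34e9/3 = 138333333333.33 Pa
Then divide by density:
138333333333.33 / 2616 = 52879714.577 Pa/(kg/m^3)
Take the square root:
Vp = sqrt(52879714.577) = 7271.84 m/s

7271.84


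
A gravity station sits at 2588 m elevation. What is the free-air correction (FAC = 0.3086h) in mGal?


FAC = 0.3086 * h
= 0.3086 * 2588
= 798.6568 mGal

798.6568


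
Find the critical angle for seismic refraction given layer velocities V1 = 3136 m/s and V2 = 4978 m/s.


V1/V2 = 3136/4978 = 0.629972
theta_c = arcsin(0.629972) = 39.048 degrees

39.048


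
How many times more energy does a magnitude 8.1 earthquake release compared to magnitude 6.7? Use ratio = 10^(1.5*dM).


M2 - M1 = 8.1 - 6.7 = 1.4
1.5 * 1.4 = 2.1
ratio = 10^2.1 = 125.89

125.89


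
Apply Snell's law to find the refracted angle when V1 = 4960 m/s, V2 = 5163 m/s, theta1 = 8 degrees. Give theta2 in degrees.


sin(theta1) = sin(8 deg) = 0.139173
sin(theta2) = V2/V1 * sin(theta1) = 5163/4960 * 0.139173 = 0.144869
theta2 = arcsin(0.144869) = 8.3297 degrees

8.3297


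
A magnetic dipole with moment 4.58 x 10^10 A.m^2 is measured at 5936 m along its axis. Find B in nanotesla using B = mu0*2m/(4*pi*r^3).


m = 4.58 x 10^10 = 45800000000 A.m^2
2m = 91600000000 A.m^2
r^3 = 5936^3 = 209161465856
B = (4pi*10^-7) * 91600000000 / (4*pi * 209161465856) * 1e9
= 115107.954828 / 2628400498189.13 * 1e9
= 43.7939 nT

43.7939


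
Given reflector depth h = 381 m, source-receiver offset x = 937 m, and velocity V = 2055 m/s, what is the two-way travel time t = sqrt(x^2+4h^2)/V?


x^2 + 4h^2 = 937^2 + 4*381^2 = 877969 + 580644 = 1458613
sqrt(1458613) = 1207.7305
t = 1207.7305 / 2055 = 0.5877 s

0.5877


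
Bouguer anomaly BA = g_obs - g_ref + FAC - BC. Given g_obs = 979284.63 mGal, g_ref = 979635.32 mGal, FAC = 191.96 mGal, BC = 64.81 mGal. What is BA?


BA = g_obs - g_ref + FAC - BC
= 979284.63 - 979635.32 + 191.96 - 64.81
= -223.54 mGal

-223.54


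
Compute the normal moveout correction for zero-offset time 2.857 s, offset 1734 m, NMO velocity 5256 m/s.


x/Vnmo = 1734/5256 = 0.329909
(x/Vnmo)^2 = 0.10884
t0^2 = 8.162449
sqrt(8.162449 + 0.10884) = 2.875985
dt = 2.875985 - 2.857 = 0.018985

0.018985


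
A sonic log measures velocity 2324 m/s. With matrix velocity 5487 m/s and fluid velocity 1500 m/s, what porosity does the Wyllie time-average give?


1/V - 1/Vm = 1/2324 - 1/5487 = 0.00024804
1/Vf - 1/Vm = 1/1500 - 1/5487 = 0.00048442
phi = 0.00024804 / 0.00048442 = 0.512

0.512


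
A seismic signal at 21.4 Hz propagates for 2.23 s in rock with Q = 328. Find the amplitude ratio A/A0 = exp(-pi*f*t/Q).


pi*f*t/Q = pi*21.4*2.23/328 = 0.457083
A/A0 = exp(-0.457083) = 0.633128

0.633128


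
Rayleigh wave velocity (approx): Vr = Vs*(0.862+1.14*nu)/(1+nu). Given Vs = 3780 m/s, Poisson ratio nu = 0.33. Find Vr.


Numerator factor = 0.862 + 1.14*0.33 = 1.2382
Denominator = 1 + 0.33 = 1.33
Vr = 3780 * 1.2382 / 1.33 = 3519.09 m/s

3519.09


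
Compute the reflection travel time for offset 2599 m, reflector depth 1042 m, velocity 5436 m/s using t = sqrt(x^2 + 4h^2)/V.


x^2 + 4h^2 = 2599^2 + 4*1042^2 = 6754801 + 4343056 = 11097857
sqrt(11097857) = 3331.3446
t = 3331.3446 / 5436 = 0.6128 s

0.6128


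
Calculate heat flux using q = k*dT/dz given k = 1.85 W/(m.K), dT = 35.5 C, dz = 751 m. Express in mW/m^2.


q = k * dT / dz * 1000
= 1.85 * 35.5 / 751 * 1000
= 0.08745 * 1000
= 87.4501 mW/m^2

87.4501


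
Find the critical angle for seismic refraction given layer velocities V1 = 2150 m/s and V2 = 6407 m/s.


V1/V2 = 2150/6407 = 0.33557
theta_c = arcsin(0.33557) = 19.6072 degrees

19.6072


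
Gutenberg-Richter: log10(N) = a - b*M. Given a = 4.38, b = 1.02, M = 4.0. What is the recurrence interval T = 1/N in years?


log10(N) = 4.38 - 1.02*4.0 = 0.3
N = 10^0.3 = 1.995262
T = 1/N = 1/1.995262 = 0.5012 years

0.5012


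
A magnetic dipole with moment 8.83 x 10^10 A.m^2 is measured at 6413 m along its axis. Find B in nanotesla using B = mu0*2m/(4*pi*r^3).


m = 8.83 x 10^10 = 88300000000 A.m^2
2m = 176600000000 A.m^2
r^3 = 6413^3 = 263744686997
B = (4pi*10^-7) * 176600000000 / (4*pi * 263744686997) * 1e9
= 221922.10505 / 3314313484372.46 * 1e9
= 66.9587 nT

66.9587


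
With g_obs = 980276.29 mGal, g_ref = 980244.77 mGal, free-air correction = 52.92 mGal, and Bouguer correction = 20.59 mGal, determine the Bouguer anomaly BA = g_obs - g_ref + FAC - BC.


BA = g_obs - g_ref + FAC - BC
= 980276.29 - 980244.77 + 52.92 - 20.59
= 63.85 mGal

63.85


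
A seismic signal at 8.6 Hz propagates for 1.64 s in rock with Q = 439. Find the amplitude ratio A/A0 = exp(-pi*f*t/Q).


pi*f*t/Q = pi*8.6*1.64/439 = 0.100932
A/A0 = exp(-0.100932) = 0.903995

0.903995


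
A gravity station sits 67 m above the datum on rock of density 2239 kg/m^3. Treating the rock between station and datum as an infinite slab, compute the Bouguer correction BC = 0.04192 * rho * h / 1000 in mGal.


BC = 0.04192 * rho * h / 1000
= 0.04192 * 2239 * 67 / 1000
= 6.2885 mGal

6.2885


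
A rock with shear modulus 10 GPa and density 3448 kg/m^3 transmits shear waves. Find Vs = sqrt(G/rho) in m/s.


Convert G to Pa: G = 10e9 Pa
Compute G/rho = 10e9 / 3448 = 2900232.0186
Vs = sqrt(2900232.0186) = 1703.01 m/s

1703.01


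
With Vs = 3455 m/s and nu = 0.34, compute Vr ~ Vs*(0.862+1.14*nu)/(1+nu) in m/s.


Numerator factor = 0.862 + 1.14*0.34 = 1.2496
Denominator = 1 + 0.34 = 1.34
Vr = 3455 * 1.2496 / 1.34 = 3221.92 m/s

3221.92


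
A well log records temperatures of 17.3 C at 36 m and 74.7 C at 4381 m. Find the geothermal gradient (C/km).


dT = 74.7 - 17.3 = 57.4 C
dz = 4381 - 36 = 4345 m
gradient = dT/dz * 1000 = 57.4/4345 * 1000 = 13.2106 C/km

13.2106


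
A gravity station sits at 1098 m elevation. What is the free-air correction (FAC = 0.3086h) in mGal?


FAC = 0.3086 * h
= 0.3086 * 1098
= 338.8428 mGal

338.8428


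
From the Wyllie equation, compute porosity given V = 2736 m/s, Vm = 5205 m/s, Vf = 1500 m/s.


1/V - 1/Vm = 1/2736 - 1/5205 = 0.00017337
1/Vf - 1/Vm = 1/1500 - 1/5205 = 0.00047454
phi = 0.00017337 / 0.00047454 = 0.3653

0.3653


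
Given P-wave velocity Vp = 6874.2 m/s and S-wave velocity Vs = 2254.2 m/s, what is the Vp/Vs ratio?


Vp/Vs = 6874.2 / 2254.2
= 3.0495

3.0495


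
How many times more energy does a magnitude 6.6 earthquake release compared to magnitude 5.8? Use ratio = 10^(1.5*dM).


M2 - M1 = 6.6 - 5.8 = 0.8
1.5 * 0.8 = 1.2
ratio = 10^1.2 = 15.85

15.85


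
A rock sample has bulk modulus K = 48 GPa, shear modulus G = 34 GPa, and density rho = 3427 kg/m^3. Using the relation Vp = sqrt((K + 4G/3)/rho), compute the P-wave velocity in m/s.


First compute the effective modulus:
K + 4G/3 = 48e9 + 4*34e9/3 = 93333333333.33 Pa
Then divide by density:
93333333333.33 / 3427 = 27234704.7953 Pa/(kg/m^3)
Take the square root:
Vp = sqrt(27234704.7953) = 5218.69 m/s

5218.69


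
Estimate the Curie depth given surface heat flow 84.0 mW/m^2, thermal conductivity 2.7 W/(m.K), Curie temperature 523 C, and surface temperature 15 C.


T_Curie - T_surf = 523 - 15 = 508 C
Convert q to W/m^2: 84.0 mW/m^2 = 0.084 W/m^2
d = 508 * 2.7 / 0.084 = 16328.57 m

16328.57


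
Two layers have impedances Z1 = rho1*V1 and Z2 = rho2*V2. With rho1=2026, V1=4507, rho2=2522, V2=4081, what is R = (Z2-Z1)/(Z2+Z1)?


Z1 = 2026 * 4507 = 9131182
Z2 = 2522 * 4081 = 10292282
R = (10292282 - 9131182) / (10292282 + 9131182) = 1161100 / 19423464 = 0.0598

0.0598


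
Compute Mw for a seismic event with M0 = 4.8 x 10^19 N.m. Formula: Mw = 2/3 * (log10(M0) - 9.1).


log10(M0) = log10(4.8 x 10^19) = 19.6812
Mw = 2/3 * (19.6812 - 9.1)
= 2/3 * 10.5812
= 7.05

7.05


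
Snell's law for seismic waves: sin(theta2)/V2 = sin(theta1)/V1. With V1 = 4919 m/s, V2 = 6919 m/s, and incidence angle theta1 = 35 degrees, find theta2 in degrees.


sin(theta1) = sin(35 deg) = 0.573576
sin(theta2) = V2/V1 * sin(theta1) = 6919/4919 * 0.573576 = 0.806785
theta2 = arcsin(0.806785) = 53.783 degrees

53.783


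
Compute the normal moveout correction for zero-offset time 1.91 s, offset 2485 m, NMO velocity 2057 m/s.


x/Vnmo = 2485/2057 = 1.20807
(x/Vnmo)^2 = 1.459433
t0^2 = 3.6481
sqrt(3.6481 + 1.459433) = 2.259985
dt = 2.259985 - 1.91 = 0.349985

0.349985


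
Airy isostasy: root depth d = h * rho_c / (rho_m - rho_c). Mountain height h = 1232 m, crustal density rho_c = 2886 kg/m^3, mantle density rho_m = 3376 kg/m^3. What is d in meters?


rho_m - rho_c = 3376 - 2886 = 490
d = 1232 * 2886 / 490
= 3555552 / 490
= 7256.23 m

7256.23


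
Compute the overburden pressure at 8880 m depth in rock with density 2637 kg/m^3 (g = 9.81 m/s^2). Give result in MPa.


P = rho * g * z / 1e6
= 2637 * 9.81 * 8880 / 1e6
= 229716453.6 / 1e6
= 229.7165 MPa

229.7165


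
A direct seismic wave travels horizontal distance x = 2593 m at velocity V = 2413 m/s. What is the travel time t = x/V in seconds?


t = x / V
= 2593 / 2413
= 1.0746 s

1.0746


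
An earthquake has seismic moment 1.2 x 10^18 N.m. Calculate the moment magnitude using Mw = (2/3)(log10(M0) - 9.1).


log10(M0) = log10(1.2 x 10^18) = 18.0792
Mw = 2/3 * (18.0792 - 9.1)
= 2/3 * 8.9792
= 5.99

5.99


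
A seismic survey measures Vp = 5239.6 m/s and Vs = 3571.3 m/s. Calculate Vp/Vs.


Vp/Vs = 5239.6 / 3571.3
= 1.4671

1.4671


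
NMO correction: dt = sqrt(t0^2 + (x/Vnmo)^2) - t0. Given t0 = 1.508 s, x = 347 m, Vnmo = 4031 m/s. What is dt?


x/Vnmo = 347/4031 = 0.086083
(x/Vnmo)^2 = 0.00741
t0^2 = 2.274064
sqrt(2.274064 + 0.00741) = 1.510455
dt = 1.510455 - 1.508 = 0.002455

0.002455


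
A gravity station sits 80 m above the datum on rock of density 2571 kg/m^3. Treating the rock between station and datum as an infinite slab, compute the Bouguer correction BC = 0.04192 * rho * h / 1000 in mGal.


BC = 0.04192 * rho * h / 1000
= 0.04192 * 2571 * 80 / 1000
= 8.6221 mGal

8.6221


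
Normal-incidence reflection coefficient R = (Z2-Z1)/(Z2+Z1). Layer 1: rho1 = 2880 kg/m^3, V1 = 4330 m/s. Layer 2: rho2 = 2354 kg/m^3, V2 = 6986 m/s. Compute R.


Z1 = 2880 * 4330 = 12470400
Z2 = 2354 * 6986 = 16445044
R = (16445044 - 12470400) / (16445044 + 12470400) = 3974644 / 28915444 = 0.1375

0.1375


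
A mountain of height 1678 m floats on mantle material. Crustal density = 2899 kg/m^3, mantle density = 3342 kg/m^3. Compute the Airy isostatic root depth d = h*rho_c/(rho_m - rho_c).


rho_m - rho_c = 3342 - 2899 = 443
d = 1678 * 2899 / 443
= 4864522 / 443
= 10980.86 m

10980.86


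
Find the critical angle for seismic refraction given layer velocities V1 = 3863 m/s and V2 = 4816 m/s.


V1/V2 = 3863/4816 = 0.802118
theta_c = arcsin(0.802118) = 53.3328 degrees

53.3328


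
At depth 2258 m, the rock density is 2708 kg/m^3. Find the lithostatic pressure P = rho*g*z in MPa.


P = rho * g * z / 1e6
= 2708 * 9.81 * 2258 / 1e6
= 59984853.84 / 1e6
= 59.9849 MPa

59.9849


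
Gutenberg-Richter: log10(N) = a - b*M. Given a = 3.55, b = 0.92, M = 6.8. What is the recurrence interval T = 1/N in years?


log10(N) = 3.55 - 0.92*6.8 = -2.706
N = 10^-2.706 = 0.001968
T = 1/N = 1/0.001968 = 508.1594 years

508.1594


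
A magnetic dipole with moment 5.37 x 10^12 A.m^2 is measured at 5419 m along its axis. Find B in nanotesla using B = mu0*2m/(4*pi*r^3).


m = 5.37 x 10^12 = 5370000000000 A.m^2
2m = 10740000000000 A.m^2
r^3 = 5419^3 = 159131975059
B = (4pi*10^-7) * 10740000000000 / (4*pi * 159131975059) * 1e9
= 13496282.039822 / 1999711375186.35 * 1e9
= 6749.115 nT

6749.115


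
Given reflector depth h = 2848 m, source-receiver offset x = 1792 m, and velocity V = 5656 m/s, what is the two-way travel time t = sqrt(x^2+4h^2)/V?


x^2 + 4h^2 = 1792^2 + 4*2848^2 = 3211264 + 32444416 = 35655680
sqrt(35655680) = 5971.2377
t = 5971.2377 / 5656 = 1.0557 s

1.0557


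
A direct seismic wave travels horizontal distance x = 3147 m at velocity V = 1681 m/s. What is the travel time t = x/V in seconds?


t = x / V
= 3147 / 1681
= 1.8721 s

1.8721


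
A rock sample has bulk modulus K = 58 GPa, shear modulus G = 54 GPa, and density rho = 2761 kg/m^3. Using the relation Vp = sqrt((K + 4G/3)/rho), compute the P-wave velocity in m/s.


First compute the effective modulus:
K + 4G/3 = 58e9 + 4*54e9/3 = 130000000000.0 Pa
Then divide by density:
130000000000.0 / 2761 = 47084389.7139 Pa/(kg/m^3)
Take the square root:
Vp = sqrt(47084389.7139) = 6861.81 m/s

6861.81


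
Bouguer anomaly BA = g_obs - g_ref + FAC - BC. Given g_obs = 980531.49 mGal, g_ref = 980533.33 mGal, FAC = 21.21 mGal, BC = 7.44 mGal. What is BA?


BA = g_obs - g_ref + FAC - BC
= 980531.49 - 980533.33 + 21.21 - 7.44
= 11.93 mGal

11.93


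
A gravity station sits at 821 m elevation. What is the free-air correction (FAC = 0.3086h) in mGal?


FAC = 0.3086 * h
= 0.3086 * 821
= 253.3606 mGal

253.3606


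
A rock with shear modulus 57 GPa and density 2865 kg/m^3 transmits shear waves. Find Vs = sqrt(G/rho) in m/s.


Convert G to Pa: G = 57e9 Pa
Compute G/rho = 57e9 / 2865 = 19895287.9581
Vs = sqrt(19895287.9581) = 4460.41 m/s

4460.41


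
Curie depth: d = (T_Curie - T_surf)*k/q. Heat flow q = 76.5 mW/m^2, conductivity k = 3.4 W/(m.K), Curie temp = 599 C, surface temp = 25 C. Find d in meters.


T_Curie - T_surf = 599 - 25 = 574 C
Convert q to W/m^2: 76.5 mW/m^2 = 0.0765 W/m^2
d = 574 * 3.4 / 0.0765 = 25511.11 m

25511.11


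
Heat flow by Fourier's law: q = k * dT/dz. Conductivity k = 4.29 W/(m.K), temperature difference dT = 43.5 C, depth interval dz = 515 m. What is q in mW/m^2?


q = k * dT / dz * 1000
= 4.29 * 43.5 / 515 * 1000
= 0.362359 * 1000
= 362.3592 mW/m^2

362.3592


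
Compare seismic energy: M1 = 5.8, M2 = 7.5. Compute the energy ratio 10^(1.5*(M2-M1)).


M2 - M1 = 7.5 - 5.8 = 1.7
1.5 * 1.7 = 2.55
ratio = 10^2.55 = 354.81

354.81


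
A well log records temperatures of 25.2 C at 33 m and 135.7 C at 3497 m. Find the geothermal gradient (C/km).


dT = 135.7 - 25.2 = 110.5 C
dz = 3497 - 33 = 3464 m
gradient = dT/dz * 1000 = 110.5/3464 * 1000 = 31.8995 C/km

31.8995


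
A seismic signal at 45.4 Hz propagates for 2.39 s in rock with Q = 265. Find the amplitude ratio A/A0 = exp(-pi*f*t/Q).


pi*f*t/Q = pi*45.4*2.39/265 = 1.286346
A/A0 = exp(-1.286346) = 0.276279

0.276279


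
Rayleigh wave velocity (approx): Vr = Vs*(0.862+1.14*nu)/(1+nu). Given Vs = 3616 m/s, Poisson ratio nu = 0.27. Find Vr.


Numerator factor = 0.862 + 1.14*0.27 = 1.1698
Denominator = 1 + 0.27 = 1.27
Vr = 3616 * 1.1698 / 1.27 = 3330.71 m/s

3330.71


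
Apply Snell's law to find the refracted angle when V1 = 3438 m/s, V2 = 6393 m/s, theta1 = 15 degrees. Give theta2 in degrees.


sin(theta1) = sin(15 deg) = 0.258819
sin(theta2) = V2/V1 * sin(theta1) = 6393/3438 * 0.258819 = 0.481277
theta2 = arcsin(0.481277) = 28.7688 degrees

28.7688


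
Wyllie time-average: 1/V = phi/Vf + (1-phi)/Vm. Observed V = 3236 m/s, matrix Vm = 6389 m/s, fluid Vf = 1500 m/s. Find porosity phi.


1/V - 1/Vm = 1/3236 - 1/6389 = 0.0001525
1/Vf - 1/Vm = 1/1500 - 1/6389 = 0.00051015
phi = 0.0001525 / 0.00051015 = 0.2989

0.2989


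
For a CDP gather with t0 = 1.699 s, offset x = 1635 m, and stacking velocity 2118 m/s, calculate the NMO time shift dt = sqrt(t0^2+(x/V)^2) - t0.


x/Vnmo = 1635/2118 = 0.771955
(x/Vnmo)^2 = 0.595914
t0^2 = 2.886601
sqrt(2.886601 + 0.595914) = 1.86615
dt = 1.86615 - 1.699 = 0.16715

0.16715


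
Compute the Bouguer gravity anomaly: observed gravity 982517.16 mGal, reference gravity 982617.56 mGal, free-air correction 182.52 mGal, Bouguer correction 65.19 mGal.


BA = g_obs - g_ref + FAC - BC
= 982517.16 - 982617.56 + 182.52 - 65.19
= 16.93 mGal

16.93


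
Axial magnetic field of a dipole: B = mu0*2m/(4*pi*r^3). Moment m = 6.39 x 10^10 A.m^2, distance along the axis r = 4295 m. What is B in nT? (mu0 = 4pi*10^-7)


m = 6.39 x 10^10 = 63900000000 A.m^2
2m = 127800000000 A.m^2
r^3 = 4295^3 = 79229972375
B = (4pi*10^-7) * 127800000000 / (4*pi * 79229972375) * 1e9
= 160598.216452 / 995633196629.69 * 1e9
= 161.3026 nT

161.3026


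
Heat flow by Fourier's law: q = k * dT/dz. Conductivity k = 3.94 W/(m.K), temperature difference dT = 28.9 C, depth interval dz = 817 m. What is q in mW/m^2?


q = k * dT / dz * 1000
= 3.94 * 28.9 / 817 * 1000
= 0.139371 * 1000
= 139.3709 mW/m^2

139.3709


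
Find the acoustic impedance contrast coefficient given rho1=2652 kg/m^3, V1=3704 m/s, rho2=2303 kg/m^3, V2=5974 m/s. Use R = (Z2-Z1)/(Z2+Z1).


Z1 = 2652 * 3704 = 9823008
Z2 = 2303 * 5974 = 13758122
R = (13758122 - 9823008) / (13758122 + 9823008) = 3935114 / 23581130 = 0.1669

0.1669


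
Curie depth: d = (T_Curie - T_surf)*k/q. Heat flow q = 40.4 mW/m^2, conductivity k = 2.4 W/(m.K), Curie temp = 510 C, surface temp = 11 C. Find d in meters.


T_Curie - T_surf = 510 - 11 = 499 C
Convert q to W/m^2: 40.4 mW/m^2 = 0.0404 W/m^2
d = 499 * 2.4 / 0.0404 = 29643.56 m

29643.56


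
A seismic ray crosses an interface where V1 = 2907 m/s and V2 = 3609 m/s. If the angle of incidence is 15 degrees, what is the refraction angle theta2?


sin(theta1) = sin(15 deg) = 0.258819
sin(theta2) = V2/V1 * sin(theta1) = 3609/2907 * 0.258819 = 0.32132
theta2 = arcsin(0.32132) = 18.7428 degrees

18.7428


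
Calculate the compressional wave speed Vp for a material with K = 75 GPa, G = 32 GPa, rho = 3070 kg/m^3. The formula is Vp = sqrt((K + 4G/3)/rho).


First compute the effective modulus:
K + 4G/3 = 75e9 + 4*32e9/3 = 117666666666.67 Pa
Then divide by density:
117666666666.67 / 3070 = 38327904.4517 Pa/(kg/m^3)
Take the square root:
Vp = sqrt(38327904.4517) = 6190.95 m/s

6190.95


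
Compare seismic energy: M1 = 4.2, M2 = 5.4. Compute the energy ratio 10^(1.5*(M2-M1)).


M2 - M1 = 5.4 - 4.2 = 1.2
1.5 * 1.2 = 1.8
ratio = 10^1.8 = 63.1

63.1


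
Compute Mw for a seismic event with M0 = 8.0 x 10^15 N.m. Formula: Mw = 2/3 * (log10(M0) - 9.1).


log10(M0) = log10(8.0 x 10^15) = 15.9031
Mw = 2/3 * (15.9031 - 9.1)
= 2/3 * 6.8031
= 4.54

4.54


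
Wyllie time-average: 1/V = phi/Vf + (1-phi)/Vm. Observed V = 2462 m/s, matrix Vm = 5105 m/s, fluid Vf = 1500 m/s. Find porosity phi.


1/V - 1/Vm = 1/2462 - 1/5105 = 0.00021029
1/Vf - 1/Vm = 1/1500 - 1/5105 = 0.00047078
phi = 0.00021029 / 0.00047078 = 0.4467

0.4467


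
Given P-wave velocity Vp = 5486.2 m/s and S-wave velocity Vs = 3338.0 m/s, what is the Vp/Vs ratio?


Vp/Vs = 5486.2 / 3338.0
= 1.6436

1.6436
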